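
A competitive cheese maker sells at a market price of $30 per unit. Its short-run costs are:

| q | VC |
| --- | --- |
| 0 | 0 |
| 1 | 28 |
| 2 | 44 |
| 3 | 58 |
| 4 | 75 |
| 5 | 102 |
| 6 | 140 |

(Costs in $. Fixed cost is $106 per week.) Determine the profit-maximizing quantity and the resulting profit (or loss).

Compute π = P·q − TC at each output: q=0: -106; q=1: -104; q=2: -90; q=3: -74; q=4: -61; q=5: -58; q=6: -66.
Profit is maximized at q = 5. AVC there is 102/5 = $20.40 ≤ P, so producing beats shutting down (which would give -$106).

q = 5; profit = -$58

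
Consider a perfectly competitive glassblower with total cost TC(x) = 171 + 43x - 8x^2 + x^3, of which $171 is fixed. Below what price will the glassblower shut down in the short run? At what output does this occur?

The firm shuts down when price falls below the minimum of average variable cost. AVC = VC/x = 43 - 8x + x^2.
dAVC/dx = -8 + 2x = 0 gives x = 4. min AVC = 43 - 8·4 + 4^2 = 27.
The firm shuts down for any P below $27.

$27 per unit, at x = 4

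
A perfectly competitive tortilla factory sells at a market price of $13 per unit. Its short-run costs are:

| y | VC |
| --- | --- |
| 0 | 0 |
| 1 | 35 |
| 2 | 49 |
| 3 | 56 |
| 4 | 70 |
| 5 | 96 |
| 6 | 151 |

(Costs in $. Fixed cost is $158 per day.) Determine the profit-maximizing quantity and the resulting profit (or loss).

Profit at each row (π = 13y − TC): y=0: -158; y=1: -180; y=2: -181; y=3: -175; y=4: -176; y=5: -189; y=6: -231.
Profit is highest at y = 0. Equivalently, the lowest AVC in the table is 70/4 ≈ $17.50 at y = 4, and P = $13 falls below it — price never covers variable cost, so the firm shuts down and loses only its fixed cost.

y = 0 (shut down); profit = -$158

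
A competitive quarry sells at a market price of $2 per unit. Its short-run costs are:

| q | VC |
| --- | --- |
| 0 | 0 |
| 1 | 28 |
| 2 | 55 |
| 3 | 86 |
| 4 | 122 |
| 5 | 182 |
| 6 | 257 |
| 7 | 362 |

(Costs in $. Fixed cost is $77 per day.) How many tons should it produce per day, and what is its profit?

Profit at each row (π = 2q − TC): q=0: -77; q=1: -103; q=2: -128; q=3: -157; q=4: -191; q=5: -249; q=6: -322; q=7: -425.
Profit is highest at q = 0. Equivalently, the lowest AVC in the table is 55/2 ≈ $27.50 at q = 2, and P = $2 falls below it — price never covers variable cost, so the firm shuts down and loses only its fixed cost.

q = 0 (shut down); profit = -$77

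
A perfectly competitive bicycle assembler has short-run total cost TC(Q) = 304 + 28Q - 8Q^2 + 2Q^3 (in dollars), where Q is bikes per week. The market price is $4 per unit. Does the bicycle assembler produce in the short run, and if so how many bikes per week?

Shut down

Variable cost is VC = 28Q - 8Q^2 + 2Q^3, so AVC = VC/Q = 28 - 8Q + 2Q^2 and MC = dTC/dQ = 28 - 16Q + 6Q^2.
The AVC parabola has its vertex at Q = 8/4 = 2, where AVC = 28 - 8·2 + 2·2^2 = $20.
Since P = $4 < min AVC = $20, price fails to cover variable cost at any output.
The firm minimizes its loss by shutting down and losing only its fixed cost of $304.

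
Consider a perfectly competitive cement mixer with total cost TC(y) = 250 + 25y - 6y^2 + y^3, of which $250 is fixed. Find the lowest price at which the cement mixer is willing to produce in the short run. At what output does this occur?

$16 per unit, at y = 3

The firm shuts down when price falls below the minimum of average variable cost. AVC = VC/y = 25 - 6y + y^2.
dAVC/dy = -6 + 2y = 0 gives y = 3. min AVC = 25 - 6·3 + 3^2 = 16.
The firm shuts down for any P below $16.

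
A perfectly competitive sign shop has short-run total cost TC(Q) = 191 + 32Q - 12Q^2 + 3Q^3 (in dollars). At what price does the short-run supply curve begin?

The shutdown price is the minimum of AVC. VC = 32Q - 12Q^2 + 3Q^3, so AVC = 32 - 12Q + 3Q^2.
At the minimum of AVC, MC = AVC. MC = 32 - 24Q + 9Q^2; setting MC = AVC gives 6Q^2 - 12Q = 0, so Q = 2. min AVC = 20.
For P < $20 the firm produces nothing.

$20 per unit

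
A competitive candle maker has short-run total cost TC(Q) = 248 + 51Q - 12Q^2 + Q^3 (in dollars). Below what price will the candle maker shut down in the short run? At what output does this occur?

$15 per unit, at Q = 6

Short-run supply begins at min AVC. From VC = 51Q - 12Q^2 + Q^3, AVC = 51 - 12Q + Q^2.
dAVC/dQ = -12 + 2Q = 0 gives Q = 6. min AVC = 51 - 12·6 + 6^2 = 15.
For P < $15 the firm produces nothing.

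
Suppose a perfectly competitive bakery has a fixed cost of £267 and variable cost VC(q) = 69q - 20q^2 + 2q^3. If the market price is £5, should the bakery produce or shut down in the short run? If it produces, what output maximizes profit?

Shut down

From TC, MC = TC'(q) = 69 - 40q + 6q^2 and AVC = VC/q = 69 - 20q + 2q^2.
AVC is minimized where dAVC/dq = -20 + 4q = 0, at q = 5; min AVC = 69 - 20·5 + 2·5^2 = £19.
With P < min AVC (£5 < £19), every unit sold adds to the loss.
The firm minimizes its loss by shutting down and losing only its fixed cost of £267.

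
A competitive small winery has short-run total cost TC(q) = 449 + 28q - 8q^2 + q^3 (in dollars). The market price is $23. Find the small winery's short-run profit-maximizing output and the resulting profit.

AVC = 28 - 8q + q^2 has its minimum $12 at q = 4; price $23 clears that bar, so the firm operates.
MC = 28 - 16q + 3q^2. Setting P = MC and taking the root on the rising branch gives q* = 5.
TR = 23·5 = 115. TC = 449 + 65 = 514. Profit = 115 − 514 = -$399.
That loss of $399 beats the $449 the firm would lose by shutting down; producing recovers $50 of fixed cost.

Profit = -$399 at q = 5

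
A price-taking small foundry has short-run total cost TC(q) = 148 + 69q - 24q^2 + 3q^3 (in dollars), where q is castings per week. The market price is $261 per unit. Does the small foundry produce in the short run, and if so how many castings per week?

From TC, MC = TC'(q) = 69 - 48q + 9q^2 and AVC = VC/q = 69 - 24q + 3q^2.
The AVC parabola has its vertex at q = 24/6 = 4, where AVC = 69 - 24·4 + 3·4^2 = $21.
P = $261 exceeds min AVC = $21, so the firm stays open.
P = MC gives -192 - 48q + 9q^2 = 0, with roots -8/3 and 8. Take the larger (rising MC): q* = 8.
Check: AVC at q = 8 is $69 ≤ P, so revenue covers variable cost.
Profit = P·q − TC = 261·8 − 700 = $1388.

Produce at q = 8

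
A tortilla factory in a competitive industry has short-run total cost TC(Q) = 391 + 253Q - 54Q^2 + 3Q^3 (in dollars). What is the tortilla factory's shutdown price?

The shutdown price is the minimum of AVC. VC = 253Q - 54Q^2 + 3Q^3, so AVC = 253 - 54Q + 3Q^2.
At the minimum of AVC, MC = AVC. MC = 253 - 108Q + 9Q^2; setting MC = AVC gives 6Q^2 - 54Q = 0, so Q = 9. min AVC = 10.
For P < $10 the firm produces nothing.

$10 per unit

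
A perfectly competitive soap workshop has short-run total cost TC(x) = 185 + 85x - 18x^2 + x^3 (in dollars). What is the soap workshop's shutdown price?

$4 per unit

The shutdown price is the minimum of AVC. VC = 85x - 18x^2 + x^3, so AVC = 85 - 18x + x^2.
At the minimum of AVC, MC = AVC. MC = 85 - 36x + 3x^2; setting MC = AVC gives 2x^2 - 18x = 0, so x = 9. min AVC = 4.
So the shutdown price is $4.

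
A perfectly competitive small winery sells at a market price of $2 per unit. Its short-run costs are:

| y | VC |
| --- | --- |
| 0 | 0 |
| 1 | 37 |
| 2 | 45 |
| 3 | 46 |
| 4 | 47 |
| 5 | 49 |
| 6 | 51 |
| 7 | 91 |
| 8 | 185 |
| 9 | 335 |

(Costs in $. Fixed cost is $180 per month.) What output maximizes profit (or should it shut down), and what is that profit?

y = 0 (shut down); profit = -$180

Profit at each row (π = 2y − TC): y=0: -180; y=1: -215; y=2: -221; y=3: -220; y=4: -219; y=5: -219; y=6: -219; y=7: -257; y=8: -349; y=9: -497.
Profit is highest at y = 0. Equivalently, the lowest AVC in the table is 51/6 ≈ $8.50 at y = 6, and P = $2 falls below it — price never covers variable cost, so the firm shuts down and loses only its fixed cost.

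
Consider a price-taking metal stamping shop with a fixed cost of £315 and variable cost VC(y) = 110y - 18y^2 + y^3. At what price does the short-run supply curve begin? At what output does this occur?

The firm shuts down when price falls below the minimum of average variable cost. AVC = VC/y = 110 - 18y + y^2.
dAVC/dy = -18 + 2y = 0 gives y = 9. min AVC = 110 - 18·9 + 9^2 = 29.
So the shutdown price is £29.

£29 per unit, at y = 9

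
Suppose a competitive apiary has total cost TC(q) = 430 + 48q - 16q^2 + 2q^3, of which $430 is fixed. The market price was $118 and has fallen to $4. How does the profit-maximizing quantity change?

Output falls from 7 to 0 (the firm shuts down)

MC = 48 - 32q + 6q^2; the shutdown threshold is min AVC = $16 (at q = 4).
At P = $118 ≥ min AVC, set P = MC on the rising branch: q = 7.
At P = $4 < min AVC = $16, price no longer covers variable cost at any output, so the firm shuts down: q = 0.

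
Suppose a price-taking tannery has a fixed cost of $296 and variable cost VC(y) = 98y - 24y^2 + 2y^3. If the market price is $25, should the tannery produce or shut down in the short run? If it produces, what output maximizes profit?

Shut down

Strip out fixed cost: VC = 98y - 24y^2 + 2y^3. Then AVC = 98 - 24y + 2y^2 and MC = 98 - 48y + 6y^2.
AVC hits its minimum where MC = AVC, at y = 6, giving min AVC = 98 - 24·6 + 2·6^2 = $26.
With P < min AVC ($25 < $26), every unit sold adds to the loss.
The firm minimizes its loss by shutting down and losing only its fixed cost of $296.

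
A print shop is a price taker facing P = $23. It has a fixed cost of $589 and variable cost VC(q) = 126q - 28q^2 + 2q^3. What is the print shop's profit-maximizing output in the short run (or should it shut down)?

Strip out fixed cost: VC = 126q - 28q^2 + 2q^3. Then AVC = 126 - 28q + 2q^2 and MC = 126 - 56q + 6q^2.
AVC hits its minimum where MC = AVC, at q = 7, giving min AVC = 126 - 28·7 + 2·7^2 = $28.
Since P = $23 < min AVC = $28, price fails to cover variable cost at any output.
Best response: produce nothing and absorb the $589 fixed cost.

Shut down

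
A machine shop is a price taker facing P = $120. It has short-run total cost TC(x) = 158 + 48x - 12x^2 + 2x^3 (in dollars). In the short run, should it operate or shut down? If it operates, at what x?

Produce at x = 6

Strip out fixed cost: VC = 48x - 12x^2 + 2x^3. Then AVC = 48 - 12x + 2x^2 and MC = 48 - 24x + 6x^2.
AVC hits its minimum where MC = AVC, at x = 3, giving min AVC = 48 - 12·3 + 2·3^2 = $30.
P = $120 exceeds min AVC = $30, so the firm stays open.
P = MC gives -72 - 24x + 6x^2 = 0, with roots -2 and 6. Take the larger (rising MC): x* = 6.
Check: AVC at x = 6 is $48 ≤ P, so revenue covers variable cost.
Profit = P·x − TC = 120·6 − 446 = $274.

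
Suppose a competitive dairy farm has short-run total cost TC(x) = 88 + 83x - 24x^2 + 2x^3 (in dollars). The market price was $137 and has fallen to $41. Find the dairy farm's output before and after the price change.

Output falls from 9 to 7

MC = 83 - 48x + 6x^2; the shutdown threshold is min AVC = $11 (at x = 6).
At P = $137 ≥ min AVC, set P = MC on the rising branch: x = 9.
At P = $41 ≥ min AVC, set P = MC: x = 7. The firm stays open but cuts output.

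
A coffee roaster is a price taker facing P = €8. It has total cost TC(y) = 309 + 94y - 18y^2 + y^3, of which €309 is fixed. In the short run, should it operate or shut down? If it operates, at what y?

Strip out fixed cost: VC = 94y - 18y^2 + y^3. Then AVC = 94 - 18y + y^2 and MC = 94 - 36y + 3y^2.
AVC is minimized where dAVC/dy = -18 + 2y = 0, at y = 9; min AVC = 94 - 18·9 + 9^2 = €13.
With P < min AVC (€8 < €13), every unit sold adds to the loss.
The firm minimizes its loss by shutting down and losing only its fixed cost of €309.

Shut down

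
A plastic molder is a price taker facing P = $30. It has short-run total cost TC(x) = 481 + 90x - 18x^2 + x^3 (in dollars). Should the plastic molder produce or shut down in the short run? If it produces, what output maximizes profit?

Produce at x = 10

Strip out fixed cost: VC = 90x - 18x^2 + x^3. Then AVC = 90 - 18x + x^2 and MC = 90 - 36x + 3x^2.
AVC is minimized where dAVC/dx = -18 + 2x = 0, at x = 9; min AVC = 90 - 18·9 + 9^2 = $9.
Because $30 ≥ $9, revenue can cover variable cost; the firm operates.
Set P = MC: 30 = 90 - 36x + 3x^2 → 60 - 36x + 3x^2 = 0. The roots are x = 2 and x = 10; the profit-maximizing output is on the rising part of MC, so x* = 10.
Check: AVC at x = 10 is $10 ≤ P, so revenue covers variable cost.
Profit = P·x − TC = 30·10 − 581 = -$281, a loss, but smaller than the $481 fixed cost the firm would lose by shutting down.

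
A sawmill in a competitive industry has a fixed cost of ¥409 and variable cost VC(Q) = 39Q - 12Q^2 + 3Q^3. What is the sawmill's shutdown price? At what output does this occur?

¥27 per unit, at Q = 2

Short-run supply begins at min AVC. From VC = 39Q - 12Q^2 + 3Q^3, AVC = 39 - 12Q + 3Q^2.
At the minimum of AVC, MC = AVC. MC = 39 - 24Q + 9Q^2; setting MC = AVC gives 6Q^2 - 12Q = 0, so Q = 2. min AVC = 27.
For P < ¥27 the firm produces nothing.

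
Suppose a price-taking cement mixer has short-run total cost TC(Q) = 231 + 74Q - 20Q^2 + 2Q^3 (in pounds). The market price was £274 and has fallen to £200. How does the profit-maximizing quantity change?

Output falls from 10 to 9

AVC = 74 - 20Q + 2Q^2, minimized at Q = 5 where min AVC = £24. MC = 74 - 40Q + 6Q^2.
With P = £274 above the shutdown price, P = MC gives Q = 10.
At P = £200 ≥ min AVC, set P = MC: Q = 9. The firm stays open but cuts output.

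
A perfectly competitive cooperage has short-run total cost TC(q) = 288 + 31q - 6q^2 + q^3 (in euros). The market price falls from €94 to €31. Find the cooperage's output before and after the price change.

Output falls from 7 to 4

MC = 31 - 12q + 3q^2; the shutdown threshold is min AVC = €22 (at q = 3).
At P = €94 ≥ min AVC, set P = MC on the rising branch: q = 7.
At P = €31 ≥ min AVC, set P = MC: q = 4. The firm stays open but cuts output.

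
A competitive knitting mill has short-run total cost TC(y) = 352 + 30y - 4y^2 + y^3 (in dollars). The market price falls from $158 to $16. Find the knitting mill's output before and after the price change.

AVC = 30 - 4y + y^2, minimized at y = 2 where min AVC = $26. MC = 30 - 8y + 3y^2.
With P = $158 above the shutdown price, P = MC gives y = 8.
At P = $16 < min AVC = $26, price no longer covers variable cost at any output, so the firm shuts down: y = 0.

Output falls from 8 to 0 (the firm shuts down)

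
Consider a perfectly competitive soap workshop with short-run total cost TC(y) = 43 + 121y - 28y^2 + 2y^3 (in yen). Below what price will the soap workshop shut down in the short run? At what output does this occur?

The shutdown price is the minimum of AVC. VC = 121y - 28y^2 + 2y^3, so AVC = 121 - 28y + 2y^2.
At the minimum of AVC, MC = AVC. MC = 121 - 56y + 6y^2; setting MC = AVC gives 4y^2 - 28y = 0, so y = 7. min AVC = 23.
The firm shuts down for any P below ¥23.

¥23 per unit, at y = 7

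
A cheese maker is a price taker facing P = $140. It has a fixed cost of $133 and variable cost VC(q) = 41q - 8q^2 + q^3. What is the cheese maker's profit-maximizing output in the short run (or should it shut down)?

Produce at q = 9

Variable cost is VC = 41q - 8q^2 + q^3, so AVC = VC/q = 41 - 8q + q^2 and MC = dTC/dq = 41 - 16q + 3q^2.
AVC hits its minimum where MC = AVC, at q = 4, giving min AVC = 41 - 8·4 + 4^2 = $25.
P = $140 exceeds min AVC = $25, so the firm stays open.
Solving P = MC: -99 - 16q + 3q^2 = 0 ⇒ q = -11/3 or 9. On the upward-sloping branch, q* = 9.
Check: AVC at q = 9 is $50 ≤ P, so revenue covers variable cost.
Profit = P·q − TC = 140·9 − 583 = $677.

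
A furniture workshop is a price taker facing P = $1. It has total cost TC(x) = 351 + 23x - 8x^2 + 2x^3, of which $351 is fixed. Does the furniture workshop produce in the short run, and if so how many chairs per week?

From TC, MC = TC'(x) = 23 - 16x + 6x^2 and AVC = VC/x = 23 - 8x + 2x^2.
The AVC parabola has its vertex at x = 8/4 = 2, where AVC = 23 - 8·2 + 2·2^2 = $15.
P = $1 lies below min AVC = $15; no output level covers variable cost.
The firm minimizes its loss by shutting down and losing only its fixed cost of $351.

Shut down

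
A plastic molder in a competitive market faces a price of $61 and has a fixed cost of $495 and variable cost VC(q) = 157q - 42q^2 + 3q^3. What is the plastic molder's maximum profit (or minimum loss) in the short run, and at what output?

AVC = 157 - 42q + 3q^2; min AVC = $10 at q = 7. Since P = $61 ≥ min AVC, the firm produces.
With MC = 157 - 84q + 9q^2, P = MC on the upward-sloping part at q* = 8.
TR = 61·8 = 488. TC = 495 + 104 = 599. Profit = 488 − 599 = -$111.
Shutting down would mean losing the fixed cost of $495, so operating at a loss of $111 is better by $384.

Profit = -$111 at q = 8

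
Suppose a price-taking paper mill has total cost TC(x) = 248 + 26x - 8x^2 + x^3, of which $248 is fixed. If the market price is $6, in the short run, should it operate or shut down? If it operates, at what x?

From TC, MC = TC'(x) = 26 - 16x + 3x^2 and AVC = VC/x = 26 - 8x + x^2.
AVC is minimized where dAVC/dx = -8 + 2x = 0, at x = 4; min AVC = 26 - 8·4 + 4^2 = $10.
With P < min AVC ($6 < $10), every unit sold adds to the loss.
The firm minimizes its loss by shutting down and losing only its fixed cost of $248.

Shut down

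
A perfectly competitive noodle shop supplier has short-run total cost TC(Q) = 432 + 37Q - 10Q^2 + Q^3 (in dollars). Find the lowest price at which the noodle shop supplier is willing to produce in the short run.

$12 per unit

The firm shuts down when price falls below the minimum of average variable cost. AVC = VC/Q = 37 - 10Q + Q^2.
dAVC/dQ = -10 + 2Q = 0 gives Q = 5. min AVC = 37 - 10·5 + 5^2 = 12.
The firm shuts down for any P below $12.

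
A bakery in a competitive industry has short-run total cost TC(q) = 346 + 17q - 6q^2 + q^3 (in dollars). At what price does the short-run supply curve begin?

$8 per unit

The shutdown price is the minimum of AVC. VC = 17q - 6q^2 + q^3, so AVC = 17 - 6q + q^2.
dAVC/dq = -6 + 2q = 0 gives q = 3. min AVC = 17 - 6·3 + 3^2 = 8.
So the shutdown price is $8.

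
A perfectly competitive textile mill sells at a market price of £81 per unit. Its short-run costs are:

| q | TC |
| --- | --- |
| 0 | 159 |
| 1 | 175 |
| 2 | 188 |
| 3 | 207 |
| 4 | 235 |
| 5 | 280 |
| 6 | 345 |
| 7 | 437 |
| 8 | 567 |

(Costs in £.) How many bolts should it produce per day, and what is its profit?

q = 6; profit = £141

Compute π = P·q − TC at each output: q=0: -159; q=1: -94; q=2: -26; q=3: 36; q=4: 89; q=5: 125; q=6: 141; q=7: 130; q=8: 81.
Profit is maximized at q = 6. AVC there is 186/6 = £31 ≤ P, so producing beats shutting down (which would give -£159).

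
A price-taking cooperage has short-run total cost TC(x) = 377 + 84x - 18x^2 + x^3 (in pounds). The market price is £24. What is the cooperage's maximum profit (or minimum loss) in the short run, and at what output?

Profit = -£177 at x = 10

AVC = 84 - 18x + x^2; min AVC = £3 at x = 9. Since P = £24 ≥ min AVC, the firm produces.
MC = 84 - 36x + 3x^2. Setting P = MC and taking the root on the rising branch gives x* = 10.
TR = 24·10 = 240. TC = 377 + 40 = 417. Profit = 240 − 417 = -£177.
By producing, the firm covers all variable cost plus £200 of fixed cost; shutting down would lose the full £377.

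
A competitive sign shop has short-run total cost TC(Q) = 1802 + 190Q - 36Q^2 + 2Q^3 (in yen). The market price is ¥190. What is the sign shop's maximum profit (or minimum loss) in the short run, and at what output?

AVC = 190 - 36Q + 2Q^2 has its minimum ¥28 at Q = 9; price ¥190 clears that bar, so the firm operates.
MC = 190 - 72Q + 6Q^2. Setting P = MC and taking the root on the rising branch gives Q* = 12.
TR = 190·12 = 2280. TC = 1802 + 552 = 2354. Profit = 2280 − 2354 = -¥74.
By producing, the firm covers all variable cost plus ¥1728 of fixed cost; shutting down would lose the full ¥1802.

Profit = -¥74 at Q = 12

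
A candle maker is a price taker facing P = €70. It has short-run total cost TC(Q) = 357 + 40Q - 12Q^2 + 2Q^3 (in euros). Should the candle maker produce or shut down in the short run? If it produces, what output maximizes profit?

Strip out fixed cost: VC = 40Q - 12Q^2 + 2Q^3. Then AVC = 40 - 12Q + 2Q^2 and MC = 40 - 24Q + 6Q^2.
The AVC parabola has its vertex at Q = 12/4 = 3, where AVC = 40 - 12·3 + 2·3^2 = €22.
P = €70 exceeds min AVC = €22, so the firm stays open.
Set P = MC: 70 = 40 - 24Q + 6Q^2 → -30 - 24Q + 6Q^2 = 0. The roots are Q = -1 and Q = 5; the profit-maximizing output is on the rising part of MC, so Q* = 5.
Check: AVC at Q = 5 is €30 ≤ P, so revenue covers variable cost.
Profit = P·Q − TC = 70·5 − 507 = -€157, a loss, but smaller than the €357 fixed cost the firm would lose by shutting down.

Produce at Q = 5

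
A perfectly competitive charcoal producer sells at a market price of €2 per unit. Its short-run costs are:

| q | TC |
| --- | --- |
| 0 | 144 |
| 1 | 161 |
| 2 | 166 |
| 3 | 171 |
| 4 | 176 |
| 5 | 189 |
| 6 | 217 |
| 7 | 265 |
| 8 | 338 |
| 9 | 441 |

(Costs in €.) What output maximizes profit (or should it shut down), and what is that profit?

q = 0 (shut down); profit = -€144

Tabulate TR − TC: q=0: -144; q=1: -159; q=2: -162; q=3: -165; q=4: -168; q=5: -179; q=6: -205; q=7: -251; q=8: -322; q=9: -423.
Profit is highest at q = 0. Equivalently, the lowest AVC in the table is 32/4 ≈ €8 at q = 4, and P = €2 falls below it — price never covers variable cost, so the firm shuts down and loses only its fixed cost.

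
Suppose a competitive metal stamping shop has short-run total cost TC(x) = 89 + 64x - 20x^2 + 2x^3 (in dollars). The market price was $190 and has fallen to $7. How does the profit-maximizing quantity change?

Output falls from 9 to 0 (the firm shuts down)

AVC = 64 - 20x + 2x^2, minimized at x = 5 where min AVC = $14. MC = 64 - 40x + 6x^2.
With P = $190 above the shutdown price, P = MC gives x = 9.
At P = $7 < min AVC = $14, price no longer covers variable cost at any output, so the firm shuts down: x = 0.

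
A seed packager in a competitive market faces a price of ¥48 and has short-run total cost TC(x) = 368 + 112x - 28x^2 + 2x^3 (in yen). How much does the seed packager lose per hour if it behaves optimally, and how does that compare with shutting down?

AVC = 112 - 28x + 2x^2 has its minimum ¥14 at x = 7; price ¥48 clears that bar, so the firm operates.
MC = 112 - 56x + 6x^2. Setting P = MC and taking the root on the rising branch gives x* = 8.
TR = 48·8 = 384. TC = 368 + 128 = 496. Profit = 384 − 496 = -¥112.
By producing, the firm covers all variable cost plus ¥256 of fixed cost; shutting down would lose the full ¥368.

Profit = -¥112 at x = 8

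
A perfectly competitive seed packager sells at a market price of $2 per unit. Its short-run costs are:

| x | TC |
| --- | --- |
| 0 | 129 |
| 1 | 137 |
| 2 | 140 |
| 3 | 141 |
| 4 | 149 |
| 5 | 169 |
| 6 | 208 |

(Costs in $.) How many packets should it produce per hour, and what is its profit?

x = 0 (shut down); profit = -$129

Tabulate TR − TC: x=0: -129; x=1: -135; x=2: -136; x=3: -135; x=4: -141; x=5: -159; x=6: -196.
Profit is highest at x = 0. Equivalently, the lowest AVC in the table is 12/3 ≈ $4 at x = 3, and P = $2 falls below it — price never covers variable cost, so the firm shuts down and loses only its fixed cost.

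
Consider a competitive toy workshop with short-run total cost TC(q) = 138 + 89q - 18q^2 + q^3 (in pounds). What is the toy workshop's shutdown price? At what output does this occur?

The shutdown price is the minimum of AVC. VC = 89q - 18q^2 + q^3, so AVC = 89 - 18q + q^2.
At the minimum of AVC, MC = AVC. MC = 89 - 36q + 3q^2; setting MC = AVC gives 2q^2 - 18q = 0, so q = 9. min AVC = 8.
The firm shuts down for any P below £8.

£8 per unit, at q = 9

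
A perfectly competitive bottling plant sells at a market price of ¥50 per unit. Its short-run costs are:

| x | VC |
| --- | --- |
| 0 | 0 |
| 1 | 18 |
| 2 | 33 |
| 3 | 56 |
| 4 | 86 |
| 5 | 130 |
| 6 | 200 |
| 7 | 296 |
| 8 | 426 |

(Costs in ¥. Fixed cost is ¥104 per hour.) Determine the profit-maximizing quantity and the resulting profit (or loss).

x = 5; profit = ¥16

Compute π = P·x − TC at each output: x=0: -104; x=1: -72; x=2: -37; x=3: -10; x=4: 10; x=5: 16; x=6: -4; x=7: -50; x=8: -130.
Profit is maximized at x = 5. AVC there is 130/5 = ¥26 ≤ P, so producing beats shutting down (which would give -¥104).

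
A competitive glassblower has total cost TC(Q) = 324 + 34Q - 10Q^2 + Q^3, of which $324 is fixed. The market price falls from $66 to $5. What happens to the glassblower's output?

Output falls from 8 to 0 (the firm shuts down)

MC = 34 - 20Q + 3Q^2; the shutdown threshold is min AVC = $9 (at Q = 5).
With P = $66 above the shutdown price, P = MC gives Q = 8.
At P = $5 < min AVC = $9, price no longer covers variable cost at any output, so the firm shuts down: Q = 0.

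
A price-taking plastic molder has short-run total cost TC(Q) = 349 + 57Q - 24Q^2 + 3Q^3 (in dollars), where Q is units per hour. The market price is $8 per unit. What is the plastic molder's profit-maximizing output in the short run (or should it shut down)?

Shut down

Variable cost is VC = 57Q - 24Q^2 + 3Q^3, so AVC = VC/Q = 57 - 24Q + 3Q^2 and MC = dTC/dQ = 57 - 48Q + 9Q^2.
The AVC parabola has its vertex at Q = 24/6 = 4, where AVC = 57 - 24·4 + 3·4^2 = $9.
With P < min AVC ($8 < $9), every unit sold adds to the loss.
The firm minimizes its loss by shutting down and losing only its fixed cost of $349.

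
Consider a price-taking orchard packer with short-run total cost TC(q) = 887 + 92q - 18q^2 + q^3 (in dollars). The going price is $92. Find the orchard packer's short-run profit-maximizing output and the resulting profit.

Profit = -$23 at q = 12

AVC = 92 - 18q + q^2 has its minimum $11 at q = 9; price $92 clears that bar, so the firm operates.
MC = 92 - 36q + 3q^2. Setting P = MC and taking the root on the rising branch gives q* = 12.
TR = 92·12 = 1104. TC = 887 + 240 = 1127. Profit = 1104 − 1127 = -$23.
Shutting down would mean losing the fixed cost of $887, so operating at a loss of $23 is better by $864.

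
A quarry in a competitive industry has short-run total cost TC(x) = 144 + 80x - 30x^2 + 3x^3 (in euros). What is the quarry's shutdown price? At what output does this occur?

The shutdown price is the minimum of AVC. VC = 80x - 30x^2 + 3x^3, so AVC = 80 - 30x + 3x^2.
At the minimum of AVC, MC = AVC. MC = 80 - 60x + 9x^2; setting MC = AVC gives 6x^2 - 30x = 0, so x = 5. min AVC = 5.
For P < €5 the firm produces nothing.

€5 per unit, at x = 5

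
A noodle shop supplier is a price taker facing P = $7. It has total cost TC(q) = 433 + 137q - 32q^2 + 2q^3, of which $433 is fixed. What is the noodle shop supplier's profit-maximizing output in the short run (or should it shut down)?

From TC, MC = TC'(q) = 137 - 64q + 6q^2 and AVC = VC/q = 137 - 32q + 2q^2.
AVC is minimized where dAVC/dq = -32 + 4q = 0, at q = 8; min AVC = 137 - 32·8 + 2·8^2 = $9.
P = $7 lies below min AVC = $9; no output level covers variable cost.
Shutting down limits the loss to fixed cost, $433.

Shut down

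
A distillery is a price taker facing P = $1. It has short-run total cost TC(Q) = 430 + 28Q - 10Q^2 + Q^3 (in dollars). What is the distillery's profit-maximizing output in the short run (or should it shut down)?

Strip out fixed cost: VC = 28Q - 10Q^2 + Q^3. Then AVC = 28 - 10Q + Q^2 and MC = 28 - 20Q + 3Q^2.
AVC hits its minimum where MC = AVC, at Q = 5, giving min AVC = 28 - 10·5 + 5^2 = $3.
With P < min AVC ($1 < $3), every unit sold adds to the loss.
Shutting down limits the loss to fixed cost, $430.

Shut down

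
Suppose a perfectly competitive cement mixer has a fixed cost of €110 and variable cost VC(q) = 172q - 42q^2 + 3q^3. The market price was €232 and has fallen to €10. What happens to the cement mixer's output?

Output falls from 10 to 0 (the firm shuts down)

MC = 172 - 84q + 9q^2; the shutdown threshold is min AVC = €25 (at q = 7).
With P = €232 above the shutdown price, P = MC gives q = 10.
At P = €10 < min AVC = €25, price no longer covers variable cost at any output, so the firm shuts down: q = 0.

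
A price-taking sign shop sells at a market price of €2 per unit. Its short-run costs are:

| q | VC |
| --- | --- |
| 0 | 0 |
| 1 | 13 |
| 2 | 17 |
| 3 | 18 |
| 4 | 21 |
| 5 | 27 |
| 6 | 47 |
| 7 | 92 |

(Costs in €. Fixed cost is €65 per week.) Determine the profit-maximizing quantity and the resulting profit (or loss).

q = 0 (shut down); profit = -€65

Profit at each row (π = 2q − TC): q=0: -65; q=1: -76; q=2: -78; q=3: -77; q=4: -78; q=5: -82; q=6: -100; q=7: -143.
Profit is highest at q = 0. Equivalently, the lowest AVC in the table is 21/4 ≈ €5.25 at q = 4, and P = €2 falls below it — price never covers variable cost, so the firm shuts down and loses only its fixed cost.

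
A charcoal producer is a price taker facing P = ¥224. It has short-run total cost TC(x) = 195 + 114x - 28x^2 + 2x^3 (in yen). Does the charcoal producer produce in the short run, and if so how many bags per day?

Produce at x = 11

From TC, MC = TC'(x) = 114 - 56x + 6x^2 and AVC = VC/x = 114 - 28x + 2x^2.
AVC hits its minimum where MC = AVC, at x = 7, giving min AVC = 114 - 28·7 + 2·7^2 = ¥16.
Since P = ¥224 ≥ min AVC = ¥16, price covers variable cost and the firm should produce.
Solving P = MC: -110 - 56x + 6x^2 = 0 ⇒ x = -5/3 or 11. On the upward-sloping branch, x* = 11.
Check: AVC at x = 11 is ¥48 ≤ P, so revenue covers variable cost.
Profit = P·x − TC = 224·11 − 723 = ¥1741.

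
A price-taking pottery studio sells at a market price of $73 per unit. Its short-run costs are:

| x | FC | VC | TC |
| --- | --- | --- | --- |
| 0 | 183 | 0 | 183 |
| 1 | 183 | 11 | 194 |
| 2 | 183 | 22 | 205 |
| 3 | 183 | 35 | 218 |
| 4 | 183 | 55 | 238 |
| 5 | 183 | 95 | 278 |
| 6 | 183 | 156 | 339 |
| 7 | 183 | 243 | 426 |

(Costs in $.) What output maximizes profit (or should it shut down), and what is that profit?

x = 6; profit = $99

Compute π = P·x − TC at each output: x=0: -183; x=1: -121; x=2: -59; x=3: 1; x=4: 54; x=5: 87; x=6: 99; x=7: 85.
Profit is maximized at x = 6. AVC there is 156/6 = $26 ≤ P, so producing beats shutting down (which would give -$183).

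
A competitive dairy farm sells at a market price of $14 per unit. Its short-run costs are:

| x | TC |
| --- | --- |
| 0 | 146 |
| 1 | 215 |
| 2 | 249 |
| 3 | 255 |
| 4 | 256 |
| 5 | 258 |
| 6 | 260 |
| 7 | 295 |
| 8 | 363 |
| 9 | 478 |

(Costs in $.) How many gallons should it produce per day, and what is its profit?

Compute π = P·x − TC at each output: x=0: -146; x=1: -201; x=2: -221; x=3: -213; x=4: -200; x=5: -188; x=6: -176; x=7: -197; x=8: -251; x=9: -352.
Profit is highest at x = 0. Equivalently, the lowest AVC in the table is 114/6 ≈ $19 at x = 6, and P = $14 falls below it — price never covers variable cost, so the firm shuts down and loses only its fixed cost.

x = 0 (shut down); profit = -$146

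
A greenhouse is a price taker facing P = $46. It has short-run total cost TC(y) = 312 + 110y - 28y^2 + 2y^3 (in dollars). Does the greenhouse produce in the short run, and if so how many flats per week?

Produce at y = 8

Strip out fixed cost: VC = 110y - 28y^2 + 2y^3. Then AVC = 110 - 28y + 2y^2 and MC = 110 - 56y + 6y^2.
AVC is minimized where dAVC/dy = -28 + 4y = 0, at y = 7; min AVC = 110 - 28·7 + 2·7^2 = $12.
Because $46 ≥ $12, revenue can cover variable cost; the firm operates.
Solving P = MC: 64 - 56y + 6y^2 = 0 ⇒ y = 4/3 or 8. On the upward-sloping branch, y* = 8.
Check: AVC at y = 8 is $14 ≤ P, so revenue covers variable cost.
Profit = P·y − TC = 46·8 − 424 = -$56, a loss, but smaller than the $312 fixed cost the firm would lose by shutting down.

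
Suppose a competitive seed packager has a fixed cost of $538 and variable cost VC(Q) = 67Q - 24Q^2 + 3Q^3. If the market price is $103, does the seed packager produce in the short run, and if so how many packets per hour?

Produce at Q = 6

Variable cost is VC = 67Q - 24Q^2 + 3Q^3, so AVC = VC/Q = 67 - 24Q + 3Q^2 and MC = dTC/dQ = 67 - 48Q + 9Q^2.
AVC is minimized where dAVC/dQ = -24 + 6Q = 0, at Q = 4; min AVC = 67 - 24·4 + 3·4^2 = $19.
Because $103 ≥ $19, revenue can cover variable cost; the firm operates.
Set P = MC: 103 = 67 - 48Q + 9Q^2 → -36 - 48Q + 9Q^2 = 0. The roots are Q = -2/3 and Q = 6; the profit-maximizing output is on the rising part of MC, so Q* = 6.
Check: AVC at Q = 6 is $31 ≤ P, so revenue covers variable cost.
Profit = P·Q − TC = 103·6 − 724 = -$106, a loss, but smaller than the $538 fixed cost the firm would lose by shutting down.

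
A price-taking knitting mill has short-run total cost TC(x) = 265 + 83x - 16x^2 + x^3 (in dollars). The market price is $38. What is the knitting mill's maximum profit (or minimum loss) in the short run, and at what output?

Profit = -$103 at x = 9

AVC = 83 - 16x + x^2 has its minimum $19 at x = 8; price $38 clears that bar, so the firm operates.
MC = 83 - 32x + 3x^2. Setting P = MC and taking the root on the rising branch gives x* = 9.
TR = 38·9 = 342. TC = 265 + 180 = 445. Profit = 342 − 445 = -$103.
Shutting down would mean losing the fixed cost of $265, so operating at a loss of $103 is better by $162.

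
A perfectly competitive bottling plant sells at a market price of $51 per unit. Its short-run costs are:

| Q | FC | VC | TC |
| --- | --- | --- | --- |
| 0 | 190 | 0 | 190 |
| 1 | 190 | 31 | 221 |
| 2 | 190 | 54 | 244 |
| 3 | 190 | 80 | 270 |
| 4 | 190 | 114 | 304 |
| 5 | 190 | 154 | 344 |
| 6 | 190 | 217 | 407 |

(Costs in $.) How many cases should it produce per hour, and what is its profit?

Tabulate TR − TC: Q=0: -190; Q=1: -170; Q=2: -142; Q=3: -117; Q=4: -100; Q=5: -89; Q=6: -101.
Profit is maximized at Q = 5. AVC there is 154/5 = $30.80 ≤ P, so producing beats shutting down (which would give -$190).

Q = 5; profit = -$89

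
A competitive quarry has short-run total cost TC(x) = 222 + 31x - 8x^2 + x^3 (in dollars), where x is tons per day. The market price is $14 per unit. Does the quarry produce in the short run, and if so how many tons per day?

From TC, MC = TC'(x) = 31 - 16x + 3x^2 and AVC = VC/x = 31 - 8x + x^2.
The AVC parabola has its vertex at x = 8/2 = 4, where AVC = 31 - 8·4 + 4^2 = $15.
Since P = $14 < min AVC = $15, price fails to cover variable cost at any output.
Shutting down limits the loss to fixed cost, $222.

Shut down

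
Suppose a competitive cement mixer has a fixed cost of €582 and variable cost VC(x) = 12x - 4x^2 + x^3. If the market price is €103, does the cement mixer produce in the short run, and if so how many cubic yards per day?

Produce at x = 7

Variable cost is VC = 12x - 4x^2 + x^3, so AVC = VC/x = 12 - 4x + x^2 and MC = dTC/dx = 12 - 8x + 3x^2.
The AVC parabola has its vertex at x = 4/2 = 2, where AVC = 12 - 4·2 + 2^2 = €8.
Since P = €103 ≥ min AVC = €8, price covers variable cost and the firm should produce.
P = MC gives -91 - 8x + 3x^2 = 0, with roots -13/3 and 7. Take the larger (rising MC): x* = 7.
Check: AVC at x = 7 is €33 ≤ P, so revenue covers variable cost.
Profit = P·x − TC = 103·7 − 813 = -€92, a loss, but smaller than the €582 fixed cost the firm would lose by shutting down.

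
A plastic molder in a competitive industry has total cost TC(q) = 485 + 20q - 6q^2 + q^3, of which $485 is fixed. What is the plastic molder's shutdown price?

The firm shuts down when price falls below the minimum of average variable cost. AVC = VC/q = 20 - 6q + q^2.
dAVC/dq = -6 + 2q = 0 gives q = 3. min AVC = 20 - 6·3 + 3^2 = 11.
So the shutdown price is $11.

$11 per unit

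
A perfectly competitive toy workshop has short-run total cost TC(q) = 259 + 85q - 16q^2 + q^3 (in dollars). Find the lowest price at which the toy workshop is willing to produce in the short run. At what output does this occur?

$21 per unit, at q = 8

The firm shuts down when price falls below the minimum of average variable cost. AVC = VC/q = 85 - 16q + q^2.
At the minimum of AVC, MC = AVC. MC = 85 - 32q + 3q^2; setting MC = AVC gives 2q^2 - 16q = 0, so q = 8. min AVC = 21.
So the shutdown price is $21.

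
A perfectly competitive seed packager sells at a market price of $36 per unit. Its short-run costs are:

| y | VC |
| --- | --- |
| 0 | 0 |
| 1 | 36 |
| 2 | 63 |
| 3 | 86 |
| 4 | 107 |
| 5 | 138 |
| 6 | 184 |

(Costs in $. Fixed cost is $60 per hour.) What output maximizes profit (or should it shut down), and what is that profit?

Profit at each row (π = 36y − TC): y=0: -60; y=1: -60; y=2: -51; y=3: -38; y=4: -23; y=5: -18; y=6: -28.
Profit is maximized at y = 5. AVC there is 138/5 = $27.60 ≤ P, so producing beats shutting down (which would give -$60).

y = 5; profit = -$18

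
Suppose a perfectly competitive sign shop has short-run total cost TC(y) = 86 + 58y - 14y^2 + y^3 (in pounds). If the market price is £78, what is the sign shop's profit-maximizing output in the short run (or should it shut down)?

Produce at y = 10

From TC, MC = TC'(y) = 58 - 28y + 3y^2 and AVC = VC/y = 58 - 14y + y^2.
AVC is minimized where dAVC/dy = -14 + 2y = 0, at y = 7; min AVC = 58 - 14·7 + 7^2 = £9.
Since P = £78 ≥ min AVC = £9, price covers variable cost and the firm should produce.
P = MC gives -20 - 28y + 3y^2 = 0, with roots -2/3 and 10. Take the larger (rising MC): y* = 10.
Check: AVC at y = 10 is £18 ≤ P, so revenue covers variable cost.
Profit = P·y − TC = 78·10 − 266 = £514.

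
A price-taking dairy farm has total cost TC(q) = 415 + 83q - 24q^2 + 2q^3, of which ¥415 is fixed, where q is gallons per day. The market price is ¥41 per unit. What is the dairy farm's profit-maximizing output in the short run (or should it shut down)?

Strip out fixed cost: VC = 83q - 24q^2 + 2q^3. Then AVC = 83 - 24q + 2q^2 and MC = 83 - 48q + 6q^2.
AVC hits its minimum where MC = AVC, at q = 6, giving min AVC = 83 - 24·6 + 2·6^2 = ¥11.
P = ¥41 exceeds min AVC = ¥11, so the firm stays open.
P = MC gives 42 - 48q + 6q^2 = 0, with roots 1 and 7. Take the larger (rising MC): q* = 7.
Check: AVC at q = 7 is ¥13 ≤ P, so revenue covers variable cost.
Profit = P·q − TC = 41·7 − 506 = -¥219, a loss, but smaller than the ¥415 fixed cost the firm would lose by shutting down.

Produce at q = 7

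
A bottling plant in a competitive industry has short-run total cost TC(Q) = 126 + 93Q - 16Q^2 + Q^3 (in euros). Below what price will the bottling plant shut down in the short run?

Short-run supply begins at min AVC. From VC = 93Q - 16Q^2 + Q^3, AVC = 93 - 16Q + Q^2.
dAVC/dQ = -16 + 2Q = 0 gives Q = 8. min AVC = 93 - 16·8 + 8^2 = 29.
So the shutdown price is €29.

€29 per unit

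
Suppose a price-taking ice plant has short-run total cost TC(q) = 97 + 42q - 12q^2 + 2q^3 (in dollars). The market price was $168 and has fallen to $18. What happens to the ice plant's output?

AVC = 42 - 12q + 2q^2, minimized at q = 3 where min AVC = $24. MC = 42 - 24q + 6q^2.
At P = $168 ≥ min AVC, set P = MC on the rising branch: q = 7.
At P = $18 < min AVC = $24, price no longer covers variable cost at any output, so the firm shuts down: q = 0.

Output falls from 7 to 0 (the firm shuts down)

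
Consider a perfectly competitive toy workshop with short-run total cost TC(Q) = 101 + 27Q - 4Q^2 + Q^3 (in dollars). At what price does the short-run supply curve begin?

$23 per unit

Short-run supply begins at min AVC. From VC = 27Q - 4Q^2 + Q^3, AVC = 27 - 4Q + Q^2.
dAVC/dQ = -4 + 2Q = 0 gives Q = 2. min AVC = 27 - 4·2 + 2^2 = 23.
So the shutdown price is $23.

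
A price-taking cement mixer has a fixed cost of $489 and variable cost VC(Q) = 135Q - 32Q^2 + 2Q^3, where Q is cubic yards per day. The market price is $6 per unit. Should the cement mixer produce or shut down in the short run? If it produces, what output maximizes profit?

From TC, MC = TC'(Q) = 135 - 64Q + 6Q^2 and AVC = VC/Q = 135 - 32Q + 2Q^2.
The AVC parabola has its vertex at Q = 32/4 = 8, where AVC = 135 - 32·8 + 2·8^2 = $7.
P = $6 lies below min AVC = $7; no output level covers variable cost.
Best response: produce nothing and absorb the $489 fixed cost.

Shut down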